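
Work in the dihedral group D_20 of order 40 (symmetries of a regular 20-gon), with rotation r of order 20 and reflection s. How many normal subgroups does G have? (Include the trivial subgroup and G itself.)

9

G has 48 subgroups. Checking conjugation-invariance by order — order 1: 1/1 normal; order 2: 1/21 normal; order 4: 1/11 normal; order 5: 1/1 normal; order 8: 0/5 normal; order 10: 1/5 normal; order 20: 3/3 normal; order 40: 1/1 normal.
Total normal subgroups: 9.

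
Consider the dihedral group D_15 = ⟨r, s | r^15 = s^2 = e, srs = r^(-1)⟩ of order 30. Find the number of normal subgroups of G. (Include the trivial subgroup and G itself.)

G has 28 subgroups. Checking conjugation-invariance by order — order 1: 1/1 normal; order 2: 0/15 normal; order 3: 1/1 normal; order 5: 1/1 normal; order 6: 0/5 normal; order 10: 0/3 normal; order 15: 1/1 normal; order 30: 1/1 normal.
Total normal subgroups: 5.

5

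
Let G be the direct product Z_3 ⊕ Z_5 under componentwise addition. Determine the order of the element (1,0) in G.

The order of (1,0) in Z_3 × Z_5 is lcm(ord(1) in Z_3, ord(0) in Z_5).
ord(1) = 3 and ord(0) = 1, so |⟨(1,0)⟩| = lcm(3, 1) = 3.

3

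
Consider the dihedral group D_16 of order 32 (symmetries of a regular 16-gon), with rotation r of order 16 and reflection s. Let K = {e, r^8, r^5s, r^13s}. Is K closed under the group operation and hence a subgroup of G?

Yes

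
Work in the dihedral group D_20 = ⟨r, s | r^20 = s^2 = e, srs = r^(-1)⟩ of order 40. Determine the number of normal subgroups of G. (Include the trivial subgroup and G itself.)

G has 48 subgroups. Checking conjugation-invariance by order — order 1: 1/1 normal; order 2: 1/21 normal; order 4: 1/11 normal; order 5: 1/1 normal; order 8: 0/5 normal; order 10: 1/5 normal; order 20: 3/3 normal; order 40: 1/1 normal.
Total normal subgroups: 9.

9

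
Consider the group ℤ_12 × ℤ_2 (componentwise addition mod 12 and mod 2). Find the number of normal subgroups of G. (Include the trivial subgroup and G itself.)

G is abelian, so every subgroup is normal.
G has 16 subgroups in total, hence 16 normal subgroups.

16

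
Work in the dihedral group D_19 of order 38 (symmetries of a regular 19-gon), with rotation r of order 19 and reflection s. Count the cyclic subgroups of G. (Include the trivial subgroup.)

21

Group the elements of G by the cyclic subgroup they generate; each cyclic subgroup of order d accounts for φ(d) elements.
Cyclic subgroups by order — order 1: 1; order 2: 19; order 19: 1.
Total: 21.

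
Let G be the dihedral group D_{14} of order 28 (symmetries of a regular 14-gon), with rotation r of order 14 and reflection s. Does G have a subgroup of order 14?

Yes

14 | 28. A subgroup of order 14 is {e, r, r^2, r^3, r^4, r^5, r^6, r^7, r^8, r^9, r^10, r^11, r^12, r^13}.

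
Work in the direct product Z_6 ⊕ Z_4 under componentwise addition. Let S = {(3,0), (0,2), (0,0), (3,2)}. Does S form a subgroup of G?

|S| = 4 divides |G| = 24, consistent with Lagrange.
S contains the identity, every element's inverse is in S, and S is closed under +: it is a subgroup.

Yes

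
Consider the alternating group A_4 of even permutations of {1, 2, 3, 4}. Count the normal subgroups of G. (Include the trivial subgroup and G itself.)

3

G has 10 subgroups. Checking conjugation-invariance by order — order 1: 1/1 normal; order 2: 0/3 normal; order 3: 0/4 normal; order 4: 1/1 normal; order 12: 1/1 normal.
Total normal subgroups: 3.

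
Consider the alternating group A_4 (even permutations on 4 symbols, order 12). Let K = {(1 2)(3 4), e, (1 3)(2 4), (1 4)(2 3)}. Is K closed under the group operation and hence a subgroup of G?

|K| = 4 divides |G| = 12, consistent with Lagrange.
K contains the identity, every element's inverse is in K, and K is closed under ∘: it is a subgroup.

Yes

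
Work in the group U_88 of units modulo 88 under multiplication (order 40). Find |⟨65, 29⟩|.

20

|⟨65⟩| = 2 and |⟨29⟩| = 10, so |H| is a multiple of lcm(2, 10) = 10 and divides |G| = 40.
Closing under the operation: H = {1, 5, 9, 13, 17, 21, 25, 29, 37, 41, 45, 49, 53, 57, 61, 65, 69, 73, 81, 85}, so |H| = 20.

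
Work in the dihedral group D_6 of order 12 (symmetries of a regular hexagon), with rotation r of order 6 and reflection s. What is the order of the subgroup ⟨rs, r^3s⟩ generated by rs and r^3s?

|⟨rs⟩| = 2 and |⟨r^3s⟩| = 2, so |H| is a multiple of lcm(2, 2) = 2 and divides |G| = 12.
Closing under the operation: H = {e, r^2, r^4, rs, r^3s, r^5s}, so |H| = 6.

6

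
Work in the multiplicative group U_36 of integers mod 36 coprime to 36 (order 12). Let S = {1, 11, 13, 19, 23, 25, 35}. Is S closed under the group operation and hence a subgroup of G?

No

|S| = 7 does not divide |G| = 12, so by Lagrange S is not a subgroup.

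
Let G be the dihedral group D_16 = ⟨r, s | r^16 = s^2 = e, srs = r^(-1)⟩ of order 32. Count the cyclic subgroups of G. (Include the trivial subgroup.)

Group the elements of G by the cyclic subgroup they generate; each cyclic subgroup of order d accounts for φ(d) elements.
Cyclic subgroups by order — order 1: 1; order 2: 17; order 4: 1; order 8: 1; order 16: 1.
Total: 21.

21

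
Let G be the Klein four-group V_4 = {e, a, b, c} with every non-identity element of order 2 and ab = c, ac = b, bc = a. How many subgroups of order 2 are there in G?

3

|G| = 4 and 2 | 4, so subgroups of order 2 are possible by Lagrange.
The subgroups of order 2 are: {e, a}; {e, b}; {e, c}.
So G has 3 subgroups of order 2.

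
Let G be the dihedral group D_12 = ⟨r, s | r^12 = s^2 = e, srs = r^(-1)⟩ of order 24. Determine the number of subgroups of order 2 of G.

|G| = 24 and 2 | 24, so subgroups of order 2 are possible by Lagrange.
The subgroups of order 2 are: {e, r^10s}; {e, r^11s}; {e, r^2s}; {e, r^3s}; … (13 in all).
So G has 13 subgroups of order 2.

13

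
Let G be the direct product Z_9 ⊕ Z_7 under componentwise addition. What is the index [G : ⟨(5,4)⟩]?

1

|⟨(5,4)⟩| = 63 and |G| = 63.
By Lagrange, [G : H] = |G|/|H| = 63/63 = 1.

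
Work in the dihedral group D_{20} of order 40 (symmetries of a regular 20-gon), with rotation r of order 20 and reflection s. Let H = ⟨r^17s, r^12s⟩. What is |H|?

|⟨r^17s⟩| = 2 and |⟨r^12s⟩| = 2, so |H| is a multiple of lcm(2, 2) = 2 and divides |G| = 40.
Closing under the operation: H = {e, r^5, r^10, r^15, r^2s, r^7s, r^12s, r^17s}, so |H| = 8.

8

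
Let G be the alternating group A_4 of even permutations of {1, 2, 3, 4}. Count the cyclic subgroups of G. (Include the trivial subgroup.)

8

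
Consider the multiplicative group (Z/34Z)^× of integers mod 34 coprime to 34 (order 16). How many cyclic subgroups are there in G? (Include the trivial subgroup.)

A cyclic subgroup of order d is generated by each of its φ(d) elements of order d, so the cyclic subgroups of order d number (#elements of order d)/φ(d).
Cyclic subgroups by order — order 1: 1; order 2: 1; order 4: 1; order 8: 1; order 16: 1.
Total: 5.

5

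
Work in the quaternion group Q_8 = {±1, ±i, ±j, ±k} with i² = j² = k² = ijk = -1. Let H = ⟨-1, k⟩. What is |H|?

4

|⟨-1⟩| = 2 and |⟨k⟩| = 4, so |H| is a multiple of lcm(2, 4) = 4 and divides |G| = 8.
Closing under the operation: H = {1, -1, k, -k}, so |H| = 4.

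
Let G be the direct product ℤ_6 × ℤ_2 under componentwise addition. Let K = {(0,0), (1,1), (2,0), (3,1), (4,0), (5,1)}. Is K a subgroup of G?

Yes

|K| = 6 divides |G| = 12, consistent with Lagrange.
K contains the identity, every element's inverse is in K, and K is closed under +: it is a subgroup.
In fact K = ⟨(1,1)⟩.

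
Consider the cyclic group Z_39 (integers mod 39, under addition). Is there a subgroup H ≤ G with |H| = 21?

21 does not divide |G| = 39, so by Lagrange no subgroup of order 21 exists.

No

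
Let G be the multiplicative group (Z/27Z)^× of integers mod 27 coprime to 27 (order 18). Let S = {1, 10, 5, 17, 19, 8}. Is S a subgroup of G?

5 ∈ S but its inverse 11 ∉ S, so S is not a subgroup.

No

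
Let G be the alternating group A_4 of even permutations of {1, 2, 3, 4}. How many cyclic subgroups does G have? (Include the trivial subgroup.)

8

A cyclic subgroup of order d is generated by each of its φ(d) elements of order d, so the cyclic subgroups of order d number (#elements of order d)/φ(d).
Cyclic subgroups by order — order 1: 1; order 2: 3; order 3: 4.
Total: 8.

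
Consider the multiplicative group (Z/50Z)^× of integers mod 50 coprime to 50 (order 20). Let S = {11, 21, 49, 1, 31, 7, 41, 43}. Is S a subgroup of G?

No

|S| = 8 does not divide |G| = 20, so by Lagrange S is not a subgroup.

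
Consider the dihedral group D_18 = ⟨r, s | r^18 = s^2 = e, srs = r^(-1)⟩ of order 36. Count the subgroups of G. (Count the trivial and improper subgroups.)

45

|G| = 36, so by Lagrange every subgroup order divides 36. Divisors: 1, 2, 3, 4, 6, 9, 12, 18, 36.
Subgroups by order — order 1: 1; order 2: 19; order 3: 1; order 4: 9; order 6: 7; order 9: 1; order 12: 3; order 18: 3; order 36: 1.
Total: 1 + 19 + 1 + 9 + 7 + 1 + 3 + 3 + 1 = 45.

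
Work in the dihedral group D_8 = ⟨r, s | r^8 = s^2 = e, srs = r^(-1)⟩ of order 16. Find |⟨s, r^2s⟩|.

|⟨s⟩| = 2 and |⟨r^2s⟩| = 2, so |H| is a multiple of lcm(2, 2) = 2 and divides |G| = 16.
Closing under the operation: H = {e, r^2, r^4, r^6, s, r^2s, r^4s, r^6s}, so |H| = 8.

8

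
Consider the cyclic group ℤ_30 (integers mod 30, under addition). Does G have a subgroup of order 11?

No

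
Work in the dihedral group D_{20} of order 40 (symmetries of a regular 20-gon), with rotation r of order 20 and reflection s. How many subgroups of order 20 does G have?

3

|G| = 40 and 20 | 40, so subgroups of order 20 are possible by Lagrange.
The subgroups of order 20 are: {e, r, r^2, r^3, r^4, r^5, r^6, r^7, r^8, r^9, r^10, r^11, r^12, r^13, r^14, r^15, r^16, r^17, r^18, r^19}; {e, r^2, r^4, r^6, r^8, r^10, r^12, r^14, r^16, r^18, s, r^2s, r^4s, r^6s, r^8s, r^10s, r^12s, r^14s, r^16s, r^18s}; {e, r^2, r^4, r^6, r^8, r^10, r^12, r^14, r^16, r^18, rs, r^3s, r^5s, r^7s, r^9s, r^11s, r^13s, r^15s, r^17s, r^19s}.
So G has 3 subgroups of order 20.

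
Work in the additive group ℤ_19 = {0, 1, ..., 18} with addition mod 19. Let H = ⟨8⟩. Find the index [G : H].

|⟨8⟩| = 19 and |G| = 19.
By Lagrange, [G : H] = |G|/|H| = 19/19 = 1.

1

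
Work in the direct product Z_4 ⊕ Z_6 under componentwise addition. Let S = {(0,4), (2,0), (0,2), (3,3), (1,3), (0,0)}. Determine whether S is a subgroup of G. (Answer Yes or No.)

No

Closure fails: (1,3) + (0,2) = (1,5) ∉ S. So S is not a subgroup.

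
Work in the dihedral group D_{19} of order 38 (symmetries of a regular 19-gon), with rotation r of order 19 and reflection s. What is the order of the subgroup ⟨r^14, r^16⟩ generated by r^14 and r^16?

|⟨r^14⟩| = 19 and |⟨r^16⟩| = 19, so |H| is a multiple of lcm(19, 19) = 19 and divides |G| = 38.
Closing under the operation: H = {e, r, r^2, r^3, r^4, r^5, r^6, r^7, r^8, r^9, r^10, r^11, r^12, r^13, r^14, r^15, r^16, r^17, r^18}, so |H| = 19.

19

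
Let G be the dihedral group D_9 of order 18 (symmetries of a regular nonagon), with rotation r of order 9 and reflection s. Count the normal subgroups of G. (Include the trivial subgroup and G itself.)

4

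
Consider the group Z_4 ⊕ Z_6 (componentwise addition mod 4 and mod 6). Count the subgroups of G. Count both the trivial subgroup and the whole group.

16

|G| = 24, so by Lagrange every subgroup order divides 24. Divisors: 1, 2, 3, 4, 6, 8, 12, 24.
Subgroups by order — order 1: 1; order 2: 3; order 3: 1; order 4: 3; order 6: 3; order 8: 1; order 12: 3; order 24: 1.
Total: 1 + 3 + 1 + 3 + 3 + 1 + 3 + 1 = 16.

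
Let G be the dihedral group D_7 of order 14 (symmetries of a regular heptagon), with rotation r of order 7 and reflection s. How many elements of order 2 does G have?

The elements of order 2 are: s, rs, r^2s, r^3s, r^4s, r^5s, r^6s.
That's 7.

7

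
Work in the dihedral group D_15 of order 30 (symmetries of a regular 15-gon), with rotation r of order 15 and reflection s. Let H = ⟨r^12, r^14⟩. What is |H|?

15

|⟨r^12⟩| = 5 and |⟨r^14⟩| = 15, so |H| is a multiple of lcm(5, 15) = 15 and divides |G| = 30.
Closing under the operation: H = {e, r, r^2, r^3, r^4, r^5, r^6, r^7, r^8, r^9, r^10, r^11, r^12, r^13, r^14}, so |H| = 15.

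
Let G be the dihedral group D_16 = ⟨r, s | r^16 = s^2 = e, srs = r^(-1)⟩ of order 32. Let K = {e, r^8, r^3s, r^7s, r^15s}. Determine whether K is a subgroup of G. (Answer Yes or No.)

No

|K| = 5 does not divide |G| = 32, so by Lagrange K is not a subgroup.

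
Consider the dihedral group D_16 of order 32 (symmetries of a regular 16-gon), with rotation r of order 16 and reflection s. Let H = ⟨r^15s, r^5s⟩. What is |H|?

16

|⟨r^15s⟩| = 2 and |⟨r^5s⟩| = 2, so |H| is a multiple of lcm(2, 2) = 2 and divides |G| = 32.
Closing under the operation: H = {e, r^2, r^4, r^6, r^8, r^10, r^12, r^14, rs, r^3s, r^5s, r^7s, r^9s, r^11s, r^13s, r^15s}, so |H| = 16.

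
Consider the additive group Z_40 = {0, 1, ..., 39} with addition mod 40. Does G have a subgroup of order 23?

23 does not divide |G| = 40, so by Lagrange no subgroup of order 23 exists.

No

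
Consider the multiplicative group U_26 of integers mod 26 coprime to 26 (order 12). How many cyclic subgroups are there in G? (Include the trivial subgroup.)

Each element a generates a cyclic subgroup ⟨a⟩; distinct elements may generate the same one (a cyclic group of order d has φ(d) generators).
Cyclic subgroups by order — order 1: 1; order 2: 1; order 3: 1; order 4: 1; order 6: 1; order 12: 1.
Total: 6.

6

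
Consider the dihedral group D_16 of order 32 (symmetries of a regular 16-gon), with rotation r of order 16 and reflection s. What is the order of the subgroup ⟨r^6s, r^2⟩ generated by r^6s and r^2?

|⟨r^6s⟩| = 2 and |⟨r^2⟩| = 8, so |H| is a multiple of lcm(2, 8) = 8 and divides |G| = 32.
Closing under the operation: H = {e, r^2, r^4, r^6, r^8, r^10, r^12, r^14, s, r^2s, r^4s, r^6s, r^8s, r^10s, r^12s, r^14s}, so |H| = 16.

16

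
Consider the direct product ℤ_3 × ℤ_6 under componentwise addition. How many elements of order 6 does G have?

8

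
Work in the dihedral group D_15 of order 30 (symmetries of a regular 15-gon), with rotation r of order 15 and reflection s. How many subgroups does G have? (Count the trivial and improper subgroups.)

|G| = 30, so by Lagrange every subgroup order divides 30. Divisors: 1, 2, 3, 5, 6, 10, 15, 30.
Subgroups by order — order 1: 1; order 2: 15; order 3: 1; order 5: 1; order 6: 5; order 10: 3; order 15: 1; order 30: 1.
Total: 1 + 15 + 1 + 1 + 5 + 3 + 1 + 1 = 28.

28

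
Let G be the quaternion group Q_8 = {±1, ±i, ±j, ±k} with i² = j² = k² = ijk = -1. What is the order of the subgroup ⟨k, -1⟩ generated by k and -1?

4

|⟨k⟩| = 4 and |⟨-1⟩| = 2, so |H| is a multiple of lcm(4, 2) = 4 and divides |G| = 8.
Closing under the operation: H = {1, -1, k, -k}, so |H| = 4.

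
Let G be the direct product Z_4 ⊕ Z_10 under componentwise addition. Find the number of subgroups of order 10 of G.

|G| = 40 and 10 | 40, so subgroups of order 10 are possible by Lagrange.
The subgroups of order 10 are: {(0,0), (0,1), (0,2), (0,3), (0,4), (0,5), (0,6), (0,7), (0,8), (0,9)}; {(0,0), (0,2), (0,4), (0,6), (0,8), (2,0), (2,2), (2,4), (2,6), (2,8)}; {(0,0), (0,2), (0,4), (0,6), (0,8), (2,1), (2,3), (2,5), (2,7), (2,9)}.
So G has 3 subgroups of order 10.

3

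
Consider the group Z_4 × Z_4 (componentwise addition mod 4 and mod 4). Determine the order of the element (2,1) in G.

4

The order of (2,1) in Z_4 × Z_4 is lcm(ord(2) in Z_4, ord(1) in Z_4).
ord(2) = 2 and ord(1) = 4, so |⟨(2,1)⟩| = lcm(2, 4) = 4.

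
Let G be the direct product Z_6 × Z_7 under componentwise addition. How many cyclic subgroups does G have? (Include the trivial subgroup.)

8

Each element a generates a cyclic subgroup ⟨a⟩; distinct elements may generate the same one (a cyclic group of order d has φ(d) generators).
Cyclic subgroups by order — order 1: 1; order 2: 1; order 3: 1; order 6: 1; order 7: 1; order 14: 1; order 21: 1; order 42: 1.
Total: 8.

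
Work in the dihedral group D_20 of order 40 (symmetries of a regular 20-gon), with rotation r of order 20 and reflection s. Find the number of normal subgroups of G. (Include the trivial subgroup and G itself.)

G has 48 subgroups. Checking conjugation-invariance by order — order 1: 1/1 normal; order 2: 1/21 normal; order 4: 1/11 normal; order 5: 1/1 normal; order 8: 0/5 normal; order 10: 1/5 normal; order 20: 3/3 normal; order 40: 1/1 normal.
Total normal subgroups: 9.

9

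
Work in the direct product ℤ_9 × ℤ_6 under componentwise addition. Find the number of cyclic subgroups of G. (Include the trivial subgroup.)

16

Group the elements of G by the cyclic subgroup they generate; each cyclic subgroup of order d accounts for φ(d) elements.
Cyclic subgroups by order — order 1: 1; order 2: 1; order 3: 4; order 6: 4; order 9: 3; order 18: 3.
Total: 16.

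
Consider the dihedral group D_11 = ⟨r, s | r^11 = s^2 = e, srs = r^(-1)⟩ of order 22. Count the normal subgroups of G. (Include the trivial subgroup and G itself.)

3

G has 14 subgroups. Checking conjugation-invariance by order — order 1: 1/1 normal; order 2: 0/11 normal; order 11: 1/1 normal; order 22: 1/1 normal.
Total normal subgroups: 3.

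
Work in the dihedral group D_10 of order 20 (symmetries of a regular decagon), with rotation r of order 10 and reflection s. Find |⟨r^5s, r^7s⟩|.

|⟨r^5s⟩| = 2 and |⟨r^7s⟩| = 2, so |H| is a multiple of lcm(2, 2) = 2 and divides |G| = 20.
Closing under the operation: H = {e, r^2, r^4, r^6, r^8, rs, r^3s, r^5s, r^7s, r^9s}, so |H| = 10.

10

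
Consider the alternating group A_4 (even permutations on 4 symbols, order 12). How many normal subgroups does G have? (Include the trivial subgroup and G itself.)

3

G has 10 subgroups. Checking conjugation-invariance by order — order 1: 1/1 normal; order 2: 0/3 normal; order 3: 0/4 normal; order 4: 1/1 normal; order 12: 1/1 normal.
Total normal subgroups: 3.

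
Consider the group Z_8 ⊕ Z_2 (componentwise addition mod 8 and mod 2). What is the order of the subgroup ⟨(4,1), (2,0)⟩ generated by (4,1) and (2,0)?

8

|⟨(4,1)⟩| = 2 and |⟨(2,0)⟩| = 4, so |H| is a multiple of lcm(2, 4) = 4 and divides |G| = 16.
Closing under the operation: H = {(0,0), (0,1), (2,0), (2,1), (4,0), (4,1), (6,0), (6,1)}, so |H| = 8.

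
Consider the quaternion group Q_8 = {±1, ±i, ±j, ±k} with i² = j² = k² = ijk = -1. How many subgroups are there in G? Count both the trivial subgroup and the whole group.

|G| = 8, so by Lagrange every subgroup order divides 8. Divisors: 1, 2, 4, 8.
Subgroups by order — order 1: 1; order 2: 1; order 4: 3; order 8: 1.
Total: 1 + 1 + 3 + 1 = 6.

6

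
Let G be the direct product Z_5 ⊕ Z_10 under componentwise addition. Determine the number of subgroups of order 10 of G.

|G| = 50 and 10 | 50, so subgroups of order 10 are possible by Lagrange.
The subgroups of order 10 are: {(0,0), (0,1), (0,2), (0,3), (0,4), (0,5), (0,6), (0,7), (0,8), (0,9)}; {(0,0), (0,5), (1,0), (1,5), (2,0), (2,5), (3,0), (3,5), (4,0), (4,5)}; {(0,0), (0,5), (1,1), (1,6), (2,2), (2,7), (3,3), (3,8), (4,4), (4,9)}; {(0,0), (0,5), (1,2), (1,7), (2,4), (2,9), (3,1), (3,6), (4,3), (4,8)}; … (6 in all).
So G has 6 subgroups of order 10.

6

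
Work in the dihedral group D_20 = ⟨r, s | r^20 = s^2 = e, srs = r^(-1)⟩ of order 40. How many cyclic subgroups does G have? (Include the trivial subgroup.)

A cyclic subgroup of order d is generated by each of its φ(d) elements of order d, so the cyclic subgroups of order d number (#elements of order d)/φ(d).
Cyclic subgroups by order — order 1: 1; order 2: 21; order 4: 1; order 5: 1; order 10: 1; order 20: 1.
Total: 26.

26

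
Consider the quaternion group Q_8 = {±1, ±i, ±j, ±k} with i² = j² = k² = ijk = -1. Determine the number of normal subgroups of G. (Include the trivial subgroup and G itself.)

6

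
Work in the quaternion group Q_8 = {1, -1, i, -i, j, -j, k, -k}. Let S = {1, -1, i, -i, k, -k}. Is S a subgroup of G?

No

|S| = 6 does not divide |G| = 8, so by Lagrange S is not a subgroup.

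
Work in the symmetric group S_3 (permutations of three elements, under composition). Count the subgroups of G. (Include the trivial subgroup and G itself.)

6

|G| = 6, so by Lagrange every subgroup order divides 6. Divisors: 1, 2, 3, 6.
Subgroups by order — order 1: 1; order 2: 3; order 3: 1; order 6: 1.
Total: 1 + 3 + 1 + 1 = 6.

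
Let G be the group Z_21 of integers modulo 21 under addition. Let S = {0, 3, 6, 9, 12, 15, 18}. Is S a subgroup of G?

|S| = 7 divides |G| = 21, consistent with Lagrange.
S contains the identity, every element's inverse is in S, and S is closed under +: it is a subgroup.
In fact S = ⟨18⟩.

Yes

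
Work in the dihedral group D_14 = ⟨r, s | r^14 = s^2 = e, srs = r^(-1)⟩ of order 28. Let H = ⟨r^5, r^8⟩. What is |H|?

14

|⟨r^5⟩| = 14 and |⟨r^8⟩| = 7, so |H| is a multiple of lcm(14, 7) = 14 and divides |G| = 28.
Closing under the operation: H = {e, r, r^2, r^3, r^4, r^5, r^6, r^7, r^8, r^9, r^10, r^11, r^12, r^13}, so |H| = 14.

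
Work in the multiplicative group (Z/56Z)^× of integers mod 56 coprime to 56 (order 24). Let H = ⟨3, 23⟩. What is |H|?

12

|⟨3⟩| = 6 and |⟨23⟩| = 6, so |H| is a multiple of lcm(6, 6) = 6 and divides |G| = 24.
Closing under the operation: H = {1, 3, 5, 9, 13, 15, 19, 23, 25, 27, 39, 45}, so |H| = 12.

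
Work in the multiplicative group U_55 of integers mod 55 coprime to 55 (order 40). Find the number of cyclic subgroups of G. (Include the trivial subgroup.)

Group the elements of G by the cyclic subgroup they generate; each cyclic subgroup of order d accounts for φ(d) elements.
Cyclic subgroups by order — order 1: 1; order 2: 3; order 4: 2; order 5: 1; order 10: 3; order 20: 2.
Total: 12.

12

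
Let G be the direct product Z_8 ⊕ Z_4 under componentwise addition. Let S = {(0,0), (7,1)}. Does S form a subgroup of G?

(7,1) ∈ S but its inverse (1,3) ∉ S, so S is not a subgroup.

No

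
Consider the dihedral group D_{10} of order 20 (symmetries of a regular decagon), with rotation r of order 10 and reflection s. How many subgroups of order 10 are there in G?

3

|G| = 20 and 10 | 20, so subgroups of order 10 are possible by Lagrange.
The subgroups of order 10 are: {e, r, r^2, r^3, r^4, r^5, r^6, r^7, r^8, r^9}; {e, r^2, r^4, r^6, r^8, s, r^2s, r^4s, r^6s, r^8s}; {e, r^2, r^4, r^6, r^8, rs, r^3s, r^5s, r^7s, r^9s}.
So G has 3 subgroups of order 10.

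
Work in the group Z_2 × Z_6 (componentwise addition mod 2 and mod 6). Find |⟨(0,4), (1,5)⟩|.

6

|⟨(0,4)⟩| = 3 and |⟨(1,5)⟩| = 6, so |H| is a multiple of lcm(3, 6) = 6 and divides |G| = 12.
Closing under the operation: H = {(0,0), (0,2), (0,4), (1,1), (1,3), (1,5)}, so |H| = 6.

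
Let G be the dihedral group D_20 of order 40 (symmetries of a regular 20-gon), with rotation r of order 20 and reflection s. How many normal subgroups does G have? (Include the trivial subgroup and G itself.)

G has 48 subgroups. Checking conjugation-invariance by order — order 1: 1/1 normal; order 2: 1/21 normal; order 4: 1/11 normal; order 5: 1/1 normal; order 8: 0/5 normal; order 10: 1/5 normal; order 20: 3/3 normal; order 40: 1/1 normal.
Total normal subgroups: 9.

9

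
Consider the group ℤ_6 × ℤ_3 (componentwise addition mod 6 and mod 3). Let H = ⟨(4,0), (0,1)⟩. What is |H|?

9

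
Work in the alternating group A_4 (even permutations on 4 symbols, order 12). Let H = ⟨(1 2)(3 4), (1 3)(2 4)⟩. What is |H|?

4

|⟨(1 2)(3 4)⟩| = 2 and |⟨(1 3)(2 4)⟩| = 2, so |H| is a multiple of lcm(2, 2) = 2 and divides |G| = 12.
Closing under the operation: H = {e, (1 2)(3 4), (1 3)(2 4), (1 4)(2 3)}, so |H| = 4.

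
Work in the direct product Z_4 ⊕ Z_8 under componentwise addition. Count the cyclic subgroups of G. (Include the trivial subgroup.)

14

Group the elements of G by the cyclic subgroup they generate; each cyclic subgroup of order d accounts for φ(d) elements.
Cyclic subgroups by order — order 1: 1; order 2: 3; order 4: 6; order 8: 4.
Total: 14.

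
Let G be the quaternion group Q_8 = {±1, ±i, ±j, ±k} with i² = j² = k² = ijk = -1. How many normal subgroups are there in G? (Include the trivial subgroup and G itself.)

6

G has 6 subgroups. Checking conjugation-invariance by order — order 1: 1/1 normal; order 2: 1/1 normal; order 4: 3/3 normal; order 8: 1/1 normal.
Total normal subgroups: 6.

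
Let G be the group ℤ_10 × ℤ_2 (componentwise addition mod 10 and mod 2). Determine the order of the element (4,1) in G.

The order of (4,1) in Z_10 × Z_2 is lcm(ord(4) in Z_10, ord(1) in Z_2).
ord(4) = 5 and ord(1) = 2, so |⟨(4,1)⟩| = lcm(5, 2) = 10.

10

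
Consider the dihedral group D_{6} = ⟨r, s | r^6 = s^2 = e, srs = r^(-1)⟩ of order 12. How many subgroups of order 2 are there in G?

7

|G| = 12 and 2 | 12, so subgroups of order 2 are possible by Lagrange.
The subgroups of order 2 are: {e, r^2s}; {e, r^3}; {e, r^3s}; {e, r^4s}; … (7 in all).
So G has 7 subgroups of order 2.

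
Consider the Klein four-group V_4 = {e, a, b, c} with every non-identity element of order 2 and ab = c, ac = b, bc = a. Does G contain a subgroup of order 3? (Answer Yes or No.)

3 does not divide |G| = 4, so by Lagrange no subgroup of order 3 exists.

No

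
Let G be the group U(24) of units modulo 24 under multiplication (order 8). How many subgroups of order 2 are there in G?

|G| = 8 and 2 | 8, so subgroups of order 2 are possible by Lagrange.
The subgroups of order 2 are: {1, 11}; {1, 13}; {1, 17}; {1, 19}; … (7 in all).
So G has 7 subgroups of order 2.

7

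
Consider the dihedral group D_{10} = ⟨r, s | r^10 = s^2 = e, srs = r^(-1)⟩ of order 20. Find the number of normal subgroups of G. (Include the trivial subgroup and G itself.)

G has 22 subgroups. Checking conjugation-invariance by order — order 1: 1/1 normal; order 2: 1/11 normal; order 4: 0/5 normal; order 5: 1/1 normal; order 10: 3/3 normal; order 20: 1/1 normal.
Total normal subgroups: 7.

7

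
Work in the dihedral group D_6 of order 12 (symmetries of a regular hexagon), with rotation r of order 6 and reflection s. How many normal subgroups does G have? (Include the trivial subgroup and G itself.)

G has 16 subgroups. Checking conjugation-invariance by order — order 1: 1/1 normal; order 2: 1/7 normal; order 3: 1/1 normal; order 4: 0/3 normal; order 6: 3/3 normal; order 12: 1/1 normal.
Total normal subgroups: 7.

7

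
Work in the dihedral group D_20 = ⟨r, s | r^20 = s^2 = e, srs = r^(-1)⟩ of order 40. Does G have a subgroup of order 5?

Yes

5 | 40. A subgroup of order 5 is {e, r^4, r^8, r^12, r^16}.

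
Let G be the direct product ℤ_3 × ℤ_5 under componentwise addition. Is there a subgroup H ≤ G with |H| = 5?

Yes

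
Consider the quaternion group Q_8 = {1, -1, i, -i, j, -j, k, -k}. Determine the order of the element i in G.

Computing powers of i: the smallest k with (i)^k = e is k = 4.

4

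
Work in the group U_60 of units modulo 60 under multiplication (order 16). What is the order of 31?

2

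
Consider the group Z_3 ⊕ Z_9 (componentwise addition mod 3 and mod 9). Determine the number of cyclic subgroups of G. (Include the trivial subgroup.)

A cyclic subgroup of order d is generated by each of its φ(d) elements of order d, so the cyclic subgroups of order d number (#elements of order d)/φ(d).
Cyclic subgroups by order — order 1: 1; order 3: 4; order 9: 3.
Total: 8.

8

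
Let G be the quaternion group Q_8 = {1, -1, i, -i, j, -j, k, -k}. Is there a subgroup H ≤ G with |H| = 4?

Yes

4 | 8. A subgroup of order 4 is {1, -1, i, -i}.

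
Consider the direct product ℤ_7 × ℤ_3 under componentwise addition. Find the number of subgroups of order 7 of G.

|G| = 21 and 7 | 21, so subgroups of order 7 are possible by Lagrange.
The subgroups of order 7 are: {(0,0), (1,0), (2,0), (3,0), (4,0), (5,0), (6,0)}.
So G has 1 subgroup of order 7.

1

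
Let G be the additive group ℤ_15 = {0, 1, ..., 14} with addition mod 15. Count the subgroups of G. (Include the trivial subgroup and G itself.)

Subgroups of the cyclic group ℤ_15 correspond bijectively to divisors of 15.
Divisors of 15: 1, 3, 5, 15.
So ℤ_15 has 4 subgroups.

4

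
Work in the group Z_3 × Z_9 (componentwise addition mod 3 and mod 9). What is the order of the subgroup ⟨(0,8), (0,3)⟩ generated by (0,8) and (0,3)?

|⟨(0,8)⟩| = 9 and |⟨(0,3)⟩| = 3, so |H| is a multiple of lcm(9, 3) = 9 and divides |G| = 27.
Closing under the operation: H = {(0,0), (0,1), (0,2), (0,3), (0,4), (0,5), (0,6), (0,7), (0,8)}, so |H| = 9.

9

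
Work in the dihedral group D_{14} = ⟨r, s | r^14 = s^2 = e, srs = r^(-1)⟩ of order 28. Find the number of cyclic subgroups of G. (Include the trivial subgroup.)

Each element a generates a cyclic subgroup ⟨a⟩; distinct elements may generate the same one (a cyclic group of order d has φ(d) generators).
Cyclic subgroups by order — order 1: 1; order 2: 15; order 7: 1; order 14: 1.
Total: 18.

18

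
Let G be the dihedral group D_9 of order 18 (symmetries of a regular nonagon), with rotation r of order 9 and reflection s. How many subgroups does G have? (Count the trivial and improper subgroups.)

|G| = 18, so by Lagrange every subgroup order divides 18. Divisors: 1, 2, 3, 6, 9, 18.
Subgroups by order — order 1: 1; order 2: 9; order 3: 1; order 6: 3; order 9: 1; order 18: 1.
Total: 1 + 9 + 1 + 3 + 1 + 1 = 16.

16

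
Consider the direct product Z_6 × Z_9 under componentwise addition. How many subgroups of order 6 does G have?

|G| = 54 and 6 | 54, so subgroups of order 6 are possible by Lagrange.
The subgroups of order 6 are: {(0,0), (0,3), (0,6), (3,0), (3,3), (3,6)}; {(0,0), (1,0), (2,0), (3,0), (4,0), (5,0)}; {(0,0), (1,3), (2,6), (3,0), (4,3), (5,6)}; {(0,0), (1,6), (2,3), (3,0), (4,6), (5,3)}.
So G has 4 subgroups of order 6.

4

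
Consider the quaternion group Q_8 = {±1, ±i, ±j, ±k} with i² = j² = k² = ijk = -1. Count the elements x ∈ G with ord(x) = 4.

The elements of order 4 are: i, -i, j, -j, k, -k.
That's 6.

6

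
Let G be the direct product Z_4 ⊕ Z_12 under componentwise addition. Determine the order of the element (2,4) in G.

The order of (2,4) in Z_4 × Z_12 is lcm(ord(2) in Z_4, ord(4) in Z_12).
ord(2) = 2 and ord(4) = 3, so |⟨(2,4)⟩| = lcm(2, 3) = 6.

6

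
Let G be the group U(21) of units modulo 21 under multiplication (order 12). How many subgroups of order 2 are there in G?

|G| = 12 and 2 | 12, so subgroups of order 2 are possible by Lagrange.
The subgroups of order 2 are: {1, 13}; {1, 20}; {1, 8}.
So G has 3 subgroups of order 2.

3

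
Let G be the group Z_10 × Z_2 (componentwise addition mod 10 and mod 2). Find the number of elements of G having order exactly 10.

12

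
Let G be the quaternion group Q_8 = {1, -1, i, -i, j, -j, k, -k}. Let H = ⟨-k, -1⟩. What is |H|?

4

|⟨-k⟩| = 4 and |⟨-1⟩| = 2, so |H| is a multiple of lcm(4, 2) = 4 and divides |G| = 8.
Closing under the operation: H = {1, -1, k, -k}, so |H| = 4.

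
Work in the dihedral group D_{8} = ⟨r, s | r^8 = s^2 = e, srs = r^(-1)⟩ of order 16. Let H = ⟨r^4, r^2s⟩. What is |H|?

4

|⟨r^4⟩| = 2 and |⟨r^2s⟩| = 2, so |H| is a multiple of lcm(2, 2) = 2 and divides |G| = 16.
Closing under the operation: H = {e, r^4, r^2s, r^6s}, so |H| = 4.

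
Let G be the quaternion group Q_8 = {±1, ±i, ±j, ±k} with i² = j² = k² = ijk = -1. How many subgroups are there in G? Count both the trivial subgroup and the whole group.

6

|G| = 8, so by Lagrange every subgroup order divides 8. Divisors: 1, 2, 4, 8.
Subgroups by order — order 1: 1; order 2: 1; order 4: 3; order 8: 1.
Total: 1 + 1 + 3 + 1 = 6.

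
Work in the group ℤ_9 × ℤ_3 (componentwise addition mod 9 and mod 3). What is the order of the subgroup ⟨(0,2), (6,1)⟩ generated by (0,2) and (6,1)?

9

|⟨(0,2)⟩| = 3 and |⟨(6,1)⟩| = 3, so |H| is a multiple of lcm(3, 3) = 3 and divides |G| = 27.
Closing under the operation: H = {(0,0), (0,1), (0,2), (3,0), (3,1), (3,2), (6,0), (6,1), (6,2)}, so |H| = 9.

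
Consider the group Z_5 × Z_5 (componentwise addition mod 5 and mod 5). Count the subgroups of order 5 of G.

|G| = 25 and 5 | 25, so subgroups of order 5 are possible by Lagrange.
The subgroups of order 5 are: {(0,0), (0,1), (0,2), (0,3), (0,4)}; {(0,0), (1,0), (2,0), (3,0), (4,0)}; {(0,0), (1,1), (2,2), (3,3), (4,4)}; {(0,0), (1,2), (2,4), (3,1), (4,3)}; … (6 in all).
So G has 6 subgroups of order 5.

6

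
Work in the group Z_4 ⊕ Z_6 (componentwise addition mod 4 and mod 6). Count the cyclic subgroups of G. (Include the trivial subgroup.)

12

A cyclic subgroup of order d is generated by each of its φ(d) elements of order d, so the cyclic subgroups of order d number (#elements of order d)/φ(d).
Cyclic subgroups by order — order 1: 1; order 2: 3; order 3: 1; order 4: 2; order 6: 3; order 12: 2.
Total: 12.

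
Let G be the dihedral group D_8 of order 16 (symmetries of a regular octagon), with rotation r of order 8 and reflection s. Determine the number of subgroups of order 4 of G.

5

|G| = 16 and 4 | 16, so subgroups of order 4 are possible by Lagrange.
The subgroups of order 4 are: {e, r^2, r^4, r^6}; {e, r^4, r^2s, r^6s}; {e, r^4, r^3s, r^7s}; {e, r^4, s, r^4s}; … (5 in all).
So G has 5 subgroups of order 4.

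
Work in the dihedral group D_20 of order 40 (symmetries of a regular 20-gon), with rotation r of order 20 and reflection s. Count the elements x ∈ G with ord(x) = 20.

The elements of order 20 are: r, r^3, r^7, r^9, r^11, r^13, r^17, r^19.
That's 8.

8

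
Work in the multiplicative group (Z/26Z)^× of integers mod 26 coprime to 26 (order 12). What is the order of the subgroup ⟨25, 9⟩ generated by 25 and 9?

|⟨25⟩| = 2 and |⟨9⟩| = 3, so |H| is a multiple of lcm(2, 3) = 6 and divides |G| = 12.
Closing under the operation: H = {1, 3, 9, 17, 23, 25}, so |H| = 6.

6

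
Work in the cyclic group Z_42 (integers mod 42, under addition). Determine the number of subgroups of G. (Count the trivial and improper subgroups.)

8

A cyclic group of order 42 has exactly one subgroup for each divisor of 42.
Divisors of 42: 1, 2, 3, 6, 7, 14, 21, 42.
So Z_42 has 8 subgroups.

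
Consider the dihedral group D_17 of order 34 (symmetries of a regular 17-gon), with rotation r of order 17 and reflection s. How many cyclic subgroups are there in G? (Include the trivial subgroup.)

Each element a generates a cyclic subgroup ⟨a⟩; distinct elements may generate the same one (a cyclic group of order d has φ(d) generators).
Cyclic subgroups by order — order 1: 1; order 2: 17; order 17: 1.
Total: 19.

19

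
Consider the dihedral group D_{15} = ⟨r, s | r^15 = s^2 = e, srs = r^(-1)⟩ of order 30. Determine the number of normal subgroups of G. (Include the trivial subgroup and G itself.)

G has 28 subgroups. Checking conjugation-invariance by order — order 1: 1/1 normal; order 2: 0/15 normal; order 3: 1/1 normal; order 5: 1/1 normal; order 6: 0/5 normal; order 10: 0/3 normal; order 15: 1/1 normal; order 30: 1/1 normal.
Total normal subgroups: 5.

5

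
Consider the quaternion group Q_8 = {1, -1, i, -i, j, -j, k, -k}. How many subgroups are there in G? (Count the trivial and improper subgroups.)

6

|G| = 8, so by Lagrange every subgroup order divides 8. Divisors: 1, 2, 4, 8.
Subgroups by order — order 1: 1; order 2: 1; order 4: 3; order 8: 1.
Total: 1 + 1 + 3 + 1 = 6.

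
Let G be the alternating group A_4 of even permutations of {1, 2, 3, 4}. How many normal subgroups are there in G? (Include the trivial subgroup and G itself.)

G has 10 subgroups. Checking conjugation-invariance by order — order 1: 1/1 normal; order 2: 0/3 normal; order 3: 0/4 normal; order 4: 1/1 normal; order 12: 1/1 normal.
Total normal subgroups: 3.

3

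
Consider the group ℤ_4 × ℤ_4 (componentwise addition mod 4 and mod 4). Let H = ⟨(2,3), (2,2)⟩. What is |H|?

8

|⟨(2,3)⟩| = 4 and |⟨(2,2)⟩| = 2, so |H| is a multiple of lcm(4, 2) = 4 and divides |G| = 16.
Closing under the operation: H = {(0,0), (0,1), (0,2), (0,3), (2,0), (2,1), (2,2), (2,3)}, so |H| = 8.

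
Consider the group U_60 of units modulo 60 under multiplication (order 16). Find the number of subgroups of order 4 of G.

11

|G| = 16 and 4 | 16, so subgroups of order 4 are possible by Lagrange.
The subgroups of order 4 are: {1, 11, 19, 29}; {1, 11, 31, 41}; {1, 11, 49, 59}; {1, 13, 37, 49}; … (11 in all).
So G has 11 subgroups of order 4.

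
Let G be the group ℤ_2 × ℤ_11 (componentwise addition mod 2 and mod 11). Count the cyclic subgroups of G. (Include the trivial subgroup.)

Each element a generates a cyclic subgroup ⟨a⟩; distinct elements may generate the same one (a cyclic group of order d has φ(d) generators).
Cyclic subgroups by order — order 1: 1; order 2: 1; order 11: 1; order 22: 1.
Total: 4.

4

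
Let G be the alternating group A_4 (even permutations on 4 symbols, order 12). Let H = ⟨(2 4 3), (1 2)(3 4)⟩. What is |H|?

|⟨(2 4 3)⟩| = 3 and |⟨(1 2)(3 4)⟩| = 2, so |H| is a multiple of lcm(3, 2) = 6 and divides |G| = 12.
Closing {(2 4 3), (1 2)(3 4)} under the group operation gives all of G, so |H| = 12.

12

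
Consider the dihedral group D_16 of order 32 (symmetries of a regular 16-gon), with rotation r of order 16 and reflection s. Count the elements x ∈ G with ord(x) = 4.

2

The elements of order 4 are: r^4, r^12.
That's 2.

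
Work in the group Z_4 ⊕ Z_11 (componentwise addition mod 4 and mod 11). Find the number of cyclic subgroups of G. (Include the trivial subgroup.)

6

A cyclic subgroup of order d is generated by each of its φ(d) elements of order d, so the cyclic subgroups of order d number (#elements of order d)/φ(d).
Cyclic subgroups by order — order 1: 1; order 2: 1; order 4: 1; order 11: 1; order 22: 1; order 44: 1.
Total: 6.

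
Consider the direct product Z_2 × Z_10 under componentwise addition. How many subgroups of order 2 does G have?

3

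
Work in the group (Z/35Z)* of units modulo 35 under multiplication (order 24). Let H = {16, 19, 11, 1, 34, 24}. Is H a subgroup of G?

|H| = 6 divides |G| = 24, consistent with Lagrange.
H contains the identity, every element's inverse is in H, and H is closed under ·: it is a subgroup.
In fact H = ⟨19⟩.

Yes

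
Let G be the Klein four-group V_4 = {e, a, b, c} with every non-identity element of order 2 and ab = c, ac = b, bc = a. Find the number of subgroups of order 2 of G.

3

|G| = 4 and 2 | 4, so subgroups of order 2 are possible by Lagrange.
The subgroups of order 2 are: {e, a}; {e, b}; {e, c}.
So G has 3 subgroups of order 2.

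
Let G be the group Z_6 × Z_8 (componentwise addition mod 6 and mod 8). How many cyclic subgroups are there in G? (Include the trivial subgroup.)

A cyclic subgroup of order d is generated by each of its φ(d) elements of order d, so the cyclic subgroups of order d number (#elements of order d)/φ(d).
Cyclic subgroups by order — order 1: 1; order 2: 3; order 3: 1; order 4: 2; order 6: 3; order 8: 2; order 12: 2; order 24: 2.
Total: 16.

16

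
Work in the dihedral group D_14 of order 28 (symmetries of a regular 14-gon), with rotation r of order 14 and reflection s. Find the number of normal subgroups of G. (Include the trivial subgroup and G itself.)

G has 28 subgroups. Checking conjugation-invariance by order — order 1: 1/1 normal; order 2: 1/15 normal; order 4: 0/7 normal; order 7: 1/1 normal; order 14: 3/3 normal; order 28: 1/1 normal.
Total normal subgroups: 7.

7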